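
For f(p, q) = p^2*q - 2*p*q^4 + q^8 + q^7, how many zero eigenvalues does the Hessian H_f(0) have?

2

The Hessian at 0 is [[0, 0], [0, 0]] of rank 0; hence corank 2.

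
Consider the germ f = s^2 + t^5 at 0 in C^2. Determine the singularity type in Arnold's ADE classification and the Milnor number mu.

The Hessian of f at 0 is [[2, 0], [0, 0]] with rank 1, so corank 1. A Groebner basis of the Jacobian ideal J(f) in C{s,t} is {t^4, s}; counting standard monomials gives mu = 4. Corank 1: A-series; mu = 4 gives A_4.

Type A_4, Milnor number mu = 4.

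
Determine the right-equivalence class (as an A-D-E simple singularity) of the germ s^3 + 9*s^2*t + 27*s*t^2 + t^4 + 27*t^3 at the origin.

E_6

The Hessian of f at 0 is [[0, 0], [0, 0]] with rank 0, so corank 2. A Groebner basis of the Jacobian ideal J(f) in C{s,t} is {t^3, s^2 + 6*s*t + 9*t^2}; counting standard monomials gives mu = 6. Corank 2; j^3 = (s + 3*t)^3 is a perfect cube, so E-series; the 4-jet and mu = 6 give E_6.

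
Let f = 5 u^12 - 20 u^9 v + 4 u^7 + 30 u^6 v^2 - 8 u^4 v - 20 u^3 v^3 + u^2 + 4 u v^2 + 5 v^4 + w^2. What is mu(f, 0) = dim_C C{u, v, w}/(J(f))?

3

The Hessian of f at 0 has rank 2. Corank 1: A-series; mu = 3 gives A_3.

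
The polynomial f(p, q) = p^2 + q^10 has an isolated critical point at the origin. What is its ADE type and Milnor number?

Type A_{9}, Milnor number mu = 9.

The Hessian of f at 0 has rank 1. Corank 1: A-series; mu = 9 gives A_9.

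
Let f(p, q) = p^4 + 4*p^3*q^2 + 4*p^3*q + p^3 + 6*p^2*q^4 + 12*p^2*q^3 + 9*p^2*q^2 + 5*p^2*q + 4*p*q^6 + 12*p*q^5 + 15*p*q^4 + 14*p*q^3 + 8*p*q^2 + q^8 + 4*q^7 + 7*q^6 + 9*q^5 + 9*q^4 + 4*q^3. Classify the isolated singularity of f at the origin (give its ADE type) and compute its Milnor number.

Type D_5, Milnor number mu = 5.

The Hessian of f at 0 has rank 0. Corank 2; j^3 = (p + q)*(p + 2*q)^2 has shape L^2 M (L != M), so D-series; mu = 5 gives D_5.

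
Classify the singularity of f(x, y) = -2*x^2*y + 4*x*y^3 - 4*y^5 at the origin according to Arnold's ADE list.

The Hessian of f at 0 has rank 0. Corank 2; j^3 = -2*x^2*y has shape L^2 M (L != M), so D-series; mu = 6 gives D_6.

D_6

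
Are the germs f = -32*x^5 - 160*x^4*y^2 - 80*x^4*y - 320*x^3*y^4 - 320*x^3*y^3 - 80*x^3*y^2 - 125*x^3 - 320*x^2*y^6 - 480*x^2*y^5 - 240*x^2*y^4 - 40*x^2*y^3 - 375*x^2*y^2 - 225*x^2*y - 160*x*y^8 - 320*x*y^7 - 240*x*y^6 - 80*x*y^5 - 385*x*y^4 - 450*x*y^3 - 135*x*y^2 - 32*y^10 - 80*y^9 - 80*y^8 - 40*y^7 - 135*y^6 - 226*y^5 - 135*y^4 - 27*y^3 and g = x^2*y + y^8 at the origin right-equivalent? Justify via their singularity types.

No.

The Hessian of f at 0 has rank 0. Corank 2; j^3 = -(5*x + 3*y)^3 is a perfect cube, so E-series; the 5-jet and mu = 8 give E_8. The Hessian of g at 0 has rank 0. Corank 2; j^3 = x^2*y has shape L^2 M (L != M), so D-series; mu = 9 gives D_9. f is E_8 but g is D_9, hence not right-equivalent.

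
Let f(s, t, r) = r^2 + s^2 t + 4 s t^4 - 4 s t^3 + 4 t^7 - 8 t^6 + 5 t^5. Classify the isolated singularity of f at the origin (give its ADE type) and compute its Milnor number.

The Hessian of f at 0 is [[0, 0, 0], [0, 0, 0], [0, 0, 2]] with rank 1, so corank 2. A Groebner basis of the Jacobian ideal J(f) in C{s,t,r} is {s^3, s^2*t, 2*s^2 + s*t^2, s^2 - s*t/2 + t^3, r}; counting standard monomials gives mu = 6. Corank 2; j^3 = s^2*t has shape L^2 M (L != M), so D-series; mu = 6 gives D_6.

Type D_6, Milnor number mu = 6.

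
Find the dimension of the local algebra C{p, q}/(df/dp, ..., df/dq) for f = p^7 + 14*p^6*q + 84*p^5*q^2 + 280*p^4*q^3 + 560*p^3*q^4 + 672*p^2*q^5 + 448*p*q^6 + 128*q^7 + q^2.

The Hessian of f at 0 has rank 1. Corank 1: A-series; mu = 6 gives A_6.

6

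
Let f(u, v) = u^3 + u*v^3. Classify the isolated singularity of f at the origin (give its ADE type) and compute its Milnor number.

Type E_{7}, Milnor number mu = 7.

The Hessian of f at 0 has rank 0. Corank 2; j^3 = u^3 is a perfect cube, so E-series; the 4-jet and mu = 7 give E_7.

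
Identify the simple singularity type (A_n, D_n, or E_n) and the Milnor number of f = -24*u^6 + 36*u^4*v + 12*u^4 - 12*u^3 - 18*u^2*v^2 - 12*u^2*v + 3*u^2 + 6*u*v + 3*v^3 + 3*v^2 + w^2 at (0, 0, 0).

The Hessian of f at 0 has rank 2. Corank 1: A-series; mu = 2 gives A_2.

Type A_2, Milnor number mu = 2.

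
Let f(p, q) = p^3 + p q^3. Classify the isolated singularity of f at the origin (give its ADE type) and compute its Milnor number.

Type E_7, Milnor number mu = 7.

The Hessian of f at 0 has rank 0. Corank 2; j^3 = p^3 is a perfect cube, so E-series; the 4-jet and mu = 7 give E_7.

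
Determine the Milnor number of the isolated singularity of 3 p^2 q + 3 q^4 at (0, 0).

5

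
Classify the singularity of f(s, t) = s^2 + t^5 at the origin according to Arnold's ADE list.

A4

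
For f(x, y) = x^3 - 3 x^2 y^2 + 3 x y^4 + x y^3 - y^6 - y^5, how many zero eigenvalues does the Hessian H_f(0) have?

2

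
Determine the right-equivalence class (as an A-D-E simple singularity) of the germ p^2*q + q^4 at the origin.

The Hessian of f at 0 has rank 0. Corank 2; j^3 = p^2*q has shape L^2 M (L != M), so D-series; mu = 5 gives D_5.

D5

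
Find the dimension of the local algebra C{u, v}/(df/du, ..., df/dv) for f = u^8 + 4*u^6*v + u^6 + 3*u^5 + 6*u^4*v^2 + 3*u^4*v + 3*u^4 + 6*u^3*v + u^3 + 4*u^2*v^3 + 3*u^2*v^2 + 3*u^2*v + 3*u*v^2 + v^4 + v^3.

6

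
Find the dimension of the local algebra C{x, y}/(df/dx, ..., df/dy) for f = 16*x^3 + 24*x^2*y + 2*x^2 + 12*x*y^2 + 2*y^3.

2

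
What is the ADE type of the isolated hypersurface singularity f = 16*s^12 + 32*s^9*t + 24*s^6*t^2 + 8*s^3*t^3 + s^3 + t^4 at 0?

E6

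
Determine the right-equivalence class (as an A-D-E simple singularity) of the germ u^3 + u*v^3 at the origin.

E_{7}

The Hessian of f at 0 is [[0, 0], [0, 0]] with rank 0, so corank 2. A Groebner basis of the Jacobian ideal J(f) in C{u,v} is {u^3, u*v^2, 3*u^2 + v^3}; counting standard monomials gives mu = 7. Corank 2; j^3 = u^3 is a perfect cube, so E-series; the 4-jet and mu = 7 give E_7.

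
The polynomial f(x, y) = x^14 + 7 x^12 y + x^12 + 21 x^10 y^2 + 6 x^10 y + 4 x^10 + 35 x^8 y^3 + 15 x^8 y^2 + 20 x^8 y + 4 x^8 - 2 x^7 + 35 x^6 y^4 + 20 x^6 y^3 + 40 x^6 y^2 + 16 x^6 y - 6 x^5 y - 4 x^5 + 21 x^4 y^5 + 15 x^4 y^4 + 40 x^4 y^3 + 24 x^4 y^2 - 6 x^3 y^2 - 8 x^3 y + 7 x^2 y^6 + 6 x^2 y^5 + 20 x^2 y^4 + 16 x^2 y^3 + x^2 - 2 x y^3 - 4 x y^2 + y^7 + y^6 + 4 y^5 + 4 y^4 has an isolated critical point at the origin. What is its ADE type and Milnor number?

The Hessian of f at 0 has rank 1. Corank 1: A-series; mu = 6 gives A_6.

Type A_6, Milnor number mu = 6.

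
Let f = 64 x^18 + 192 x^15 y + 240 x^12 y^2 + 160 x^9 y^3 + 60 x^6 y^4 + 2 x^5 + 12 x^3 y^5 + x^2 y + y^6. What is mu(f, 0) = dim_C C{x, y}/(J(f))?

7

The Hessian of f at 0 is [[0, 0], [0, 0]] with rank 0, so corank 2. A Groebner basis of the Jacobian ideal J(f) in C{x,y} is {x^2/6 + y^5, x^3, x*y}; counting standard monomials gives mu = 7. Corank 2; j^3 = x^2*y has shape L^2 M (L != M), so D-series; mu = 7 gives D_7.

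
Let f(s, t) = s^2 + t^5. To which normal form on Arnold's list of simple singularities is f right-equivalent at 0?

A4

The Hessian of f at 0 is [[2, 0], [0, 0]] with rank 1, so corank 1. A Groebner basis of the Jacobian ideal J(f) in C{s,t} is {t^4, s}; counting standard monomials gives mu = 4. Corank 1: A-series; mu = 4 gives A_4.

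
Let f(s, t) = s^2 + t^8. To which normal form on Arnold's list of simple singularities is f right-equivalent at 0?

The Hessian of f at 0 is [[2, 0], [0, 0]] with rank 1, so corank 1. A Groebner basis of the Jacobian ideal J(f) in C{s,t} is {t^7, s}; counting standard monomials gives mu = 7. Corank 1: A-series; mu = 7 gives A_7.

A_{7}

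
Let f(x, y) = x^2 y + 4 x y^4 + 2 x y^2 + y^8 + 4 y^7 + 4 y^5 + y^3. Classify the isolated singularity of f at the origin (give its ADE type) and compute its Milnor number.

Type D_9, Milnor number mu = 9.

The Hessian of f at 0 has rank 0. Corank 2; j^3 = y*(x + y)^2 has shape L^2 M (L != M), so D-series; mu = 9 gives D_9.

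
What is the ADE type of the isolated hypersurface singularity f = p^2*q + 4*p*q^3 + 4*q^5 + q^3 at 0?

D_{4}

The Hessian of f at 0 is [[0, 0], [0, 0]] with rank 0, so corank 2. A Groebner basis of the Jacobian ideal J(f) in C{p,q} is {q^3, p^2 + 3*q^2, p*q}; counting standard monomials gives mu = 4. Corank 2; j^3 = q*(p^2 + q^2) splits into three distinct lines over C (the quadratic factor has nonzero discriminant), so D_4.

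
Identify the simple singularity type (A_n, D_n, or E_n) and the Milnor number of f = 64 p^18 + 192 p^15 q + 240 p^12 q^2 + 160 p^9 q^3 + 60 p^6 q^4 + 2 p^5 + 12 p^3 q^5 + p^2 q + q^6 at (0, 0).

Type D_{7}, Milnor number mu = 7.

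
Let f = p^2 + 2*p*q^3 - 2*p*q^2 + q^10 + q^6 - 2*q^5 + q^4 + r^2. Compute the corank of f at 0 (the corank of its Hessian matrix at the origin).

1

Hessian at 0 has rank 2.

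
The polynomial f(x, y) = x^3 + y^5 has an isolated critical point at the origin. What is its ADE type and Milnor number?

Type E8, Milnor number mu = 8.

The Hessian of f at 0 has rank 0. Corank 2; j^3 = x^3 is a perfect cube, so E-series; the 5-jet and mu = 8 give E_8.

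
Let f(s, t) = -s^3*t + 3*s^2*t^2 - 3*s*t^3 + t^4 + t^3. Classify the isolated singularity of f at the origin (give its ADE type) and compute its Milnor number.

The Hessian of f at 0 has rank 0. Corank 2; j^3 = t^3 is a perfect cube, so E-series; the 4-jet and mu = 7 give E_7.

Type E_7, Milnor number mu = 7.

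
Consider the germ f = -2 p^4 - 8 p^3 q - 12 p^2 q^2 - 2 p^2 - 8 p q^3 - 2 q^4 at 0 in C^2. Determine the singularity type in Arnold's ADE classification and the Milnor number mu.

Type A_{3}, Milnor number mu = 3.

The Hessian of f at 0 has rank 1. Corank 1: A-series; mu = 3 gives A_3.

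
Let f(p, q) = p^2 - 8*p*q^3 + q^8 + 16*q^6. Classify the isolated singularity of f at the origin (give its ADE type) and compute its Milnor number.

Type A_7, Milnor number mu = 7.

The Hessian of f at 0 has rank 1. Corank 1: A-series; mu = 7 gives A_7.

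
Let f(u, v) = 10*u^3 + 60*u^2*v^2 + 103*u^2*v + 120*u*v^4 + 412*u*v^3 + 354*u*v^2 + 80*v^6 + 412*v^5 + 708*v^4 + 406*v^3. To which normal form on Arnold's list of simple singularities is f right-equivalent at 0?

D_{4}

The Hessian of f at 0 has rank 0. Corank 2; j^3 = (2*u + 7*v)*(5*u^2 + 34*u*v + 58*v^2) splits into three distinct lines over C (the quadratic factor has nonzero discriminant), so D_4.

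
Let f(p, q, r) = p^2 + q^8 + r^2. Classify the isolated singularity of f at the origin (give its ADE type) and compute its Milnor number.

Type A_7, Milnor number mu = 7.

The Hessian of f at 0 has rank 2. Corank 1: A-series; mu = 7 gives A_7.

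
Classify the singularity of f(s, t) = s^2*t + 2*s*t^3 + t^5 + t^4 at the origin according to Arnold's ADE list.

D5

The Hessian of f at 0 is [[0, 0], [0, 0]] with rank 0, so corank 2. A Groebner basis of the Jacobian ideal J(f) in C{s,t} is {s*t^2, s*t + t^3, s^2 - 4*s*t}; counting standard monomials gives mu = 5. Corank 2; j^3 = s^2*t has shape L^2 M (L != M), so D-series; mu = 5 gives D_5.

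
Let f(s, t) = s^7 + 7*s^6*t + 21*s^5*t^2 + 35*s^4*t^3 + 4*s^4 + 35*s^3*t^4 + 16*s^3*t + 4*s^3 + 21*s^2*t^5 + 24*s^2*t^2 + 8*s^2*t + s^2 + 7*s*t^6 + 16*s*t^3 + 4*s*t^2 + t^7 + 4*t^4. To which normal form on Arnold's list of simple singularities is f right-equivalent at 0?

The Hessian of f at 0 has rank 1. Corank 1: A-series; mu = 6 gives A_6.

A_{6}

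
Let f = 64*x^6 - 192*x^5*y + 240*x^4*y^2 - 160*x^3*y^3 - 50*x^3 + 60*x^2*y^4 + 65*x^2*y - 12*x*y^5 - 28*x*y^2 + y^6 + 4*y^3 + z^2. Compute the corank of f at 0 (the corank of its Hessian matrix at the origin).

2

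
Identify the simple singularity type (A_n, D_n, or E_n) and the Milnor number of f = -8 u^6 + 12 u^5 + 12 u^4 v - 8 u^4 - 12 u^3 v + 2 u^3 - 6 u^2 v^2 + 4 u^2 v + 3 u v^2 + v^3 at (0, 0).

The Hessian of f at 0 has rank 0. Corank 2; j^3 = (u + v)*(2*u^2 + 2*u*v + v^2) splits into three distinct lines over C (the quadratic factor has nonzero discriminant), so D_4.

Type D_{4}, Milnor number mu = 4.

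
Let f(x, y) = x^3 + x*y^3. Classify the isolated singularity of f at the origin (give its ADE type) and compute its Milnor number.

Type E_{7}, Milnor number mu = 7.

The Hessian of f at 0 has rank 0. Corank 2; j^3 = x^3 is a perfect cube, so E-series; the 4-jet and mu = 7 give E_7.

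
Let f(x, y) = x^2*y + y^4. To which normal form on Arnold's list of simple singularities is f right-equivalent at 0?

The Hessian of f at 0 has rank 0. Corank 2; j^3 = x^2*y has shape L^2 M (L != M), so D-series; mu = 5 gives D_5.

D_5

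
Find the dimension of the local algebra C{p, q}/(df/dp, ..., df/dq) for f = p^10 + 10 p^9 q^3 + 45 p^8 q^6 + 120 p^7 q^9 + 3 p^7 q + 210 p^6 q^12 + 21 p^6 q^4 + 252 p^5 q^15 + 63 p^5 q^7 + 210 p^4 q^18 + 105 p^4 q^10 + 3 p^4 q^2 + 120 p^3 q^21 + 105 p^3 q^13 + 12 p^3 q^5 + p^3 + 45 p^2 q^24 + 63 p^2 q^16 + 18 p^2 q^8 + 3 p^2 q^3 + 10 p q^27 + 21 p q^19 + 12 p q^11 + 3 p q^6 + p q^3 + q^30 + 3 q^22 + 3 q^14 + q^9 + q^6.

7

The Hessian of f at 0 has rank 0. Corank 2; j^3 = p^3 is a perfect cube, so E-series; the 4-jet and mu = 7 give E_7.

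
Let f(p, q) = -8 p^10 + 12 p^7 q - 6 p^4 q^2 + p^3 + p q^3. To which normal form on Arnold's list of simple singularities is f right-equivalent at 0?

The Hessian of f at 0 is [[0, 0], [0, 0]] with rank 0, so corank 2. A Groebner basis of the Jacobian ideal J(f) in C{p,q} is {p^3, p*q^2, 3*p^2 + q^3}; counting standard monomials gives mu = 7. Corank 2; j^3 = p^3 is a perfect cube, so E-series; the 4-jet and mu = 7 give E_7.

E_{7}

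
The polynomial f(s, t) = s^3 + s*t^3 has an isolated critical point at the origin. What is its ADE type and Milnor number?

Type E_{7}, Milnor number mu = 7.

The Hessian of f at 0 has rank 0. Corank 2; j^3 = s^3 is a perfect cube, so E-series; the 4-jet and mu = 7 give E_7.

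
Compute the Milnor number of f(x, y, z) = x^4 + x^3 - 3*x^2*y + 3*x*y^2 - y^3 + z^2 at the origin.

6

The Hessian of f at 0 has rank 1. Corank 2; j^3 = (x - y)^3 is a perfect cube, so E-series; the 4-jet and mu = 6 give E_6.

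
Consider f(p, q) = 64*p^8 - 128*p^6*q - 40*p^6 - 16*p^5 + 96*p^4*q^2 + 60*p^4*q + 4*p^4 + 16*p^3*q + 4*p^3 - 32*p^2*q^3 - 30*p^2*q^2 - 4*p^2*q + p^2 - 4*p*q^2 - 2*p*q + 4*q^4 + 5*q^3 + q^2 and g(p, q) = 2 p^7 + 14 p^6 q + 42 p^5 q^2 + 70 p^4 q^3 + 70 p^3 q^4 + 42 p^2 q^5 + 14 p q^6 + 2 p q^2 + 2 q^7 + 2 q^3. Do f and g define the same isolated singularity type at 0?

The Hessian of f at 0 has rank 1. Corank 1: A-series; mu = 2 gives A_2. The Hessian of g at 0 has rank 0. Corank 2; j^3 = 2*q^2*(p + q) has shape L^2 M (L != M), so D-series; mu = 8 gives D_8. f is A_2 but g is D_8, hence not right-equivalent.

No.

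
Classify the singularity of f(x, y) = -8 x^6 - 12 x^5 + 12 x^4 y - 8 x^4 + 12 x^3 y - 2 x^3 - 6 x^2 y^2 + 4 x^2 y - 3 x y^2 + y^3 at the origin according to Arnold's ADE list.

The Hessian of f at 0 has rank 0. Corank 2; j^3 = -(x - y)*(2*x^2 - 2*x*y + y^2) splits into three distinct lines over C (the quadratic factor has nonzero discriminant), so D_4.

D4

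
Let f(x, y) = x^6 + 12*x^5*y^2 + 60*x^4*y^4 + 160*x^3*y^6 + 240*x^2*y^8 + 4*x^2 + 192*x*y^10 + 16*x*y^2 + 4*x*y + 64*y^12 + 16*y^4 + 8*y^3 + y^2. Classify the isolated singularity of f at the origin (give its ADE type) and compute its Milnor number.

The Hessian of f at 0 has rank 1. Corank 1: A-series; mu = 5 gives A_5.

Type A5, Milnor number mu = 5.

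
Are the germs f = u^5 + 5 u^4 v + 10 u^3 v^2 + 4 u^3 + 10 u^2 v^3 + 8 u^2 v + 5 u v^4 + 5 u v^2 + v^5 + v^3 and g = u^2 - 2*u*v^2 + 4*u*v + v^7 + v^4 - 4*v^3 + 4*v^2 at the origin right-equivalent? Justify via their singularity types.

The Hessian of f at 0 has rank 0. Corank 2; j^3 = (u + v)*(2*u + v)^2 has shape L^2 M (L != M), so D-series; mu = 6 gives D_6. The Hessian of g at 0 has rank 1. Corank 1: A-series; mu = 6 gives A_6. f is D_6 but g is A_6, hence not right-equivalent.

No.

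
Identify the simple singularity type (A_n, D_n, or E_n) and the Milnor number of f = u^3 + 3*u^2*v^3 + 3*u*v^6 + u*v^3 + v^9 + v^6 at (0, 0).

Type E_7, Milnor number mu = 7.

The Hessian of f at 0 has rank 0. Corank 2; j^3 = u^3 is a perfect cube, so E-series; the 4-jet and mu = 7 give E_7.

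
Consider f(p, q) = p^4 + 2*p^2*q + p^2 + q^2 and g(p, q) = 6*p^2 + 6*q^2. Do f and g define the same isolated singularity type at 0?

Yes.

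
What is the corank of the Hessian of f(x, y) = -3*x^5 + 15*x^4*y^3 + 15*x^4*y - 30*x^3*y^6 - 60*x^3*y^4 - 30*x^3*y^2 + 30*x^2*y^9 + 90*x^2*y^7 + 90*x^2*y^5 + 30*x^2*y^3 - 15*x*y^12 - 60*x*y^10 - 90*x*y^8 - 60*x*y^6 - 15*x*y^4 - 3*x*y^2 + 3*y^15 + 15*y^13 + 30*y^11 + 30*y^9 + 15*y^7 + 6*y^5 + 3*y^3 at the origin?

2

The Hessian at 0 is [[0, 0], [0, 0]] of rank 0; hence corank 2.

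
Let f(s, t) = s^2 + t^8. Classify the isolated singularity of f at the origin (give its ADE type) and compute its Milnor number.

Type A_7, Milnor number mu = 7.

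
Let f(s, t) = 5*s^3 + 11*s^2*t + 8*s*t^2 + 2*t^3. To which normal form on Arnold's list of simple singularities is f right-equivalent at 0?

The Hessian of f at 0 has rank 0. Corank 2; j^3 = (s + t)*(5*s^2 + 6*s*t + 2*t^2) splits into three distinct lines over C (the quadratic factor has nonzero discriminant), so D_4.

D4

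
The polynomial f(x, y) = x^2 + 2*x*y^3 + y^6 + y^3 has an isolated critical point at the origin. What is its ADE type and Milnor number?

Type A_2, Milnor number mu = 2.

The Hessian of f at 0 has rank 1. Corank 1: A-series; mu = 2 gives A_2.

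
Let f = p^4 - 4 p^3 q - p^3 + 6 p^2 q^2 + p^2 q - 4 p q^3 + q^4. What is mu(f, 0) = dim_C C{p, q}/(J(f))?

5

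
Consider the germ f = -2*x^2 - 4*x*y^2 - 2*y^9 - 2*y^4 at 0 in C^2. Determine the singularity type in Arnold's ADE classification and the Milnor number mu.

Type A_8, Milnor number mu = 8.

The Hessian of f at 0 is [[-4, 0], [0, 0]] with rank 1, so corank 1. A Groebner basis of the Jacobian ideal J(f) in C{x,y} is {x^4, x + y^2}; counting standard monomials gives mu = 8. Corank 1: A-series; mu = 8 gives A_8.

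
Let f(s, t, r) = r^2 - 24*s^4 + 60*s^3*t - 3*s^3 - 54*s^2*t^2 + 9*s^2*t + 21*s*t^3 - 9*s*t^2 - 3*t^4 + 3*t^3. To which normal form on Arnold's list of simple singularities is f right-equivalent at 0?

E_7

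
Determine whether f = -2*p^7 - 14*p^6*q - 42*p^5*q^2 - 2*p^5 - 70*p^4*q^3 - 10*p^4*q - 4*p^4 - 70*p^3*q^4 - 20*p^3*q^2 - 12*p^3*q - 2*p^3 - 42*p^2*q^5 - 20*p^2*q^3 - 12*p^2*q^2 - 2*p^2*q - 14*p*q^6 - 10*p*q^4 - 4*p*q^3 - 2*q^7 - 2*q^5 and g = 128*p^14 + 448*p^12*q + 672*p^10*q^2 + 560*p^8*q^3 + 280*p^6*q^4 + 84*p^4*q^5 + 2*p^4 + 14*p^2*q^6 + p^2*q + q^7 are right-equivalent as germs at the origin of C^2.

Yes.

The Hessian of f at 0 has rank 0. Corank 2; j^3 = -2*p^2*(p + q) has shape L^2 M (L != M), so D-series; mu = 8 gives D_8. The Hessian of g at 0 has rank 0. Corank 2; j^3 = p^2*q has shape L^2 M (L != M), so D-series; mu = 8 gives D_8. Both have type D_8, hence right-equivalent.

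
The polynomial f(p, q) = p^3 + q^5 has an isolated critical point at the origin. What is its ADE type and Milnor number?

The Hessian of f at 0 has rank 0. Corank 2; j^3 = p^3 is a perfect cube, so E-series; the 5-jet and mu = 8 give E_8.

Type E_8, Milnor number mu = 8.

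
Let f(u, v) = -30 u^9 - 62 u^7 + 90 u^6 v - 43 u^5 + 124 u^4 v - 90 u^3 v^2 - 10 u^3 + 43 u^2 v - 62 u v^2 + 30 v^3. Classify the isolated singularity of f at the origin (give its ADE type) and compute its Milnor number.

The Hessian of f at 0 has rank 0. Corank 2; j^3 = -(2*u - 3*v)*(5*u^2 - 14*u*v + 10*v^2) splits into three distinct lines over C (the quadratic factor has nonzero discriminant), so D_4.

Type D_4, Milnor number mu = 4.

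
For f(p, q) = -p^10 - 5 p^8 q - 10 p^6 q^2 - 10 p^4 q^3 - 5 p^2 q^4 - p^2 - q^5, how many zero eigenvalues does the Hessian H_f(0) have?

1

Hessian at 0 has rank 1.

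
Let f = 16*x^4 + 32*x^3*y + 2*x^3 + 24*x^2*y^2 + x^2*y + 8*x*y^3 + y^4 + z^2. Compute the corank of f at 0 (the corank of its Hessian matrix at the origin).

2

The Hessian at 0 is [[0, 0, 0], [0, 0, 0], [0, 0, 2]] of rank 1; hence corank 2.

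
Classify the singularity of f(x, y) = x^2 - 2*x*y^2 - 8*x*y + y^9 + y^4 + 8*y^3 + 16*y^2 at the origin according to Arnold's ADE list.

A_{8}

The Hessian of f at 0 has rank 1. Corank 1: A-series; mu = 8 gives A_8.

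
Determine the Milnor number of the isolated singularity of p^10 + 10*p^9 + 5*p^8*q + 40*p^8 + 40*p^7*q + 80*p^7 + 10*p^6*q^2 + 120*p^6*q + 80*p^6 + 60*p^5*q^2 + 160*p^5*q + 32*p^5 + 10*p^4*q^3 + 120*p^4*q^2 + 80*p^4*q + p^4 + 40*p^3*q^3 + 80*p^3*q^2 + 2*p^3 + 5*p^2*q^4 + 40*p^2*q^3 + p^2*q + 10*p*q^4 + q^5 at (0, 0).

6

The Hessian of f at 0 has rank 0. Corank 2; j^3 = p^2*(2*p + q) has shape L^2 M (L != M), so D-series; mu = 6 gives D_6.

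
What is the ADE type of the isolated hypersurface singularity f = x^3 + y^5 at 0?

The Hessian of f at 0 is [[0, 0], [0, 0]] with rank 0, so corank 2. A Groebner basis of the Jacobian ideal J(f) in C{x,y} is {y^4, x^2}; counting standard monomials gives mu = 8. Corank 2; j^3 = x^3 is a perfect cube, so E-series; the 5-jet and mu = 8 give E_8.

E_{8}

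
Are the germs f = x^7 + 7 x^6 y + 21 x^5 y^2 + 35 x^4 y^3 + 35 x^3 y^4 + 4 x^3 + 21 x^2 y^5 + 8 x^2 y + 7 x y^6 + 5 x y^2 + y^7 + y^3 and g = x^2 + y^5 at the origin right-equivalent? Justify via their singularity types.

No.

The Hessian of f at 0 is [[0, 0], [0, 0]] with rank 0, so corank 2. A Groebner basis of the Jacobian ideal J(f) in C{x,y} is {-128*x*y/7 + y^6 - 64*y^2/7, x*y^2 + y^3/2, x^2 + 3*x*y/2 + y^2/2}; counting standard monomials gives mu = 8. Corank 2; j^3 = (x + y)*(2*x + y)^2 has shape L^2 M (L != M), so D-series; mu = 8 gives D_8. The Hessian of g at 0 is [[2, 0], [0, 0]] with rank 1, so corank 1. A Groebner basis of the Jacobian ideal J(g) in C{x,y} is {y^4, x}; counting standard monomials gives mu = 4. Corank 1: A-series; mu = 4 gives A_4. f is D_8 but g is A_4, hence not right-equivalent.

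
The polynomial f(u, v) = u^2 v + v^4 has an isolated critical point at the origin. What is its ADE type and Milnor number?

Type D_{5}, Milnor number mu = 5.

The Hessian of f at 0 is [[0, 0], [0, 0]] with rank 0, so corank 2. A Groebner basis of the Jacobian ideal J(f) in C{u,v} is {u^3, u^2/4 + v^3, u*v}; counting standard monomials gives mu = 5. Corank 2; j^3 = u^2*v has shape L^2 M (L != M), so D-series; mu = 5 gives D_5.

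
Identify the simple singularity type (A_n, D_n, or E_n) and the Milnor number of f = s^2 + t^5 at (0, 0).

Type A4, Milnor number mu = 4.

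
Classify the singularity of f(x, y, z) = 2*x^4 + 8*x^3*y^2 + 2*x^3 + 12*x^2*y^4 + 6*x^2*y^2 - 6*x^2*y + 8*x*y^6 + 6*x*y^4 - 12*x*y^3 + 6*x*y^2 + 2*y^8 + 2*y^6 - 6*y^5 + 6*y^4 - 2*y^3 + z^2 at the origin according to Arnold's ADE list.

E_{6}

The Hessian of f at 0 has rank 1. Corank 2; j^3 = 2*(x - y)^3 is a perfect cube, so E-series; the 4-jet and mu = 6 give E_6.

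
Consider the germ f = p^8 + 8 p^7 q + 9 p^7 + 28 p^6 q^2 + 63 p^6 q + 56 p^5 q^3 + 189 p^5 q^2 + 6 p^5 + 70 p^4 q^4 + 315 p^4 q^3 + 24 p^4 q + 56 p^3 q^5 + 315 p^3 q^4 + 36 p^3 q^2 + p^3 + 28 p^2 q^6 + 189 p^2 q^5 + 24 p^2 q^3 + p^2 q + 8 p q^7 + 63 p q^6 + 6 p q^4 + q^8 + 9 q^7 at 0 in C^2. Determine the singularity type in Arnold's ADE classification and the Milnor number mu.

The Hessian of f at 0 has rank 0. Corank 2; j^3 = p^2*(p + q) has shape L^2 M (L != M), so D-series; mu = 9 gives D_9.

Type D_{9}, Milnor number mu = 9.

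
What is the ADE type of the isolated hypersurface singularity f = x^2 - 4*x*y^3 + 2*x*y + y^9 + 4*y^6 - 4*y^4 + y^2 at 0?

A_8

The Hessian of f at 0 has rank 1. Corank 1: A-series; mu = 8 gives A_8.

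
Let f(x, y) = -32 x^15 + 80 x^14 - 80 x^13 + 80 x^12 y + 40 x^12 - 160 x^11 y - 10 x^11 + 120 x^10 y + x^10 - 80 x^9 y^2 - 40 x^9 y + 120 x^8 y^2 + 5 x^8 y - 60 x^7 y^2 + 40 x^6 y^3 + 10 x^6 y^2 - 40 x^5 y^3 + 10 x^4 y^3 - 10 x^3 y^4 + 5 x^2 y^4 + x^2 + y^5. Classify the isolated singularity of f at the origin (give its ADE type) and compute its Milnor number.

The Hessian of f at 0 is [[2, 0], [0, 0]] with rank 1, so corank 1. A Groebner basis of the Jacobian ideal J(f) in C{x,y} is {y^4, x}; counting standard monomials gives mu = 4. Corank 1: A-series; mu = 4 gives A_4.

Type A_4, Milnor number mu = 4.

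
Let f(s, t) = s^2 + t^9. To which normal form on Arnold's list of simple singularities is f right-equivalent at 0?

The Hessian of f at 0 is [[2, 0], [0, 0]] with rank 1, so corank 1. A Groebner basis of the Jacobian ideal J(f) in C{s,t} is {t^8, s}; counting standard monomials gives mu = 8. Corank 1: A-series; mu = 8 gives A_8.

A8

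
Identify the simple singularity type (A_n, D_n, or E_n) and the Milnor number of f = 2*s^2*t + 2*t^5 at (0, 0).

The Hessian of f at 0 has rank 0. Corank 2; j^3 = 2*s^2*t has shape L^2 M (L != M), so D-series; mu = 6 gives D_6.

Type D_6, Milnor number mu = 6.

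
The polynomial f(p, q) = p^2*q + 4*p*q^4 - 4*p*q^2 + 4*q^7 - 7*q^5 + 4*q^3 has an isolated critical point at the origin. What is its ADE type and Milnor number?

The Hessian of f at 0 is [[0, 0], [0, 0]] with rank 0, so corank 2. A Groebner basis of the Jacobian ideal J(f) in C{p,q} is {p*q/2 + q^4 - q^2, p*q^2 - 2*q^3, p^2 - 13*p*q/2 + 9*q^2}; counting standard monomials gives mu = 6. Corank 2; j^3 = q*(p - 2*q)^2 has shape L^2 M (L != M), so D-series; mu = 6 gives D_6.

Type D6, Milnor number mu = 6.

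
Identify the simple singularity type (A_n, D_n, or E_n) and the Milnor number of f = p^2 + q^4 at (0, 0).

The Hessian of f at 0 is [[2, 0], [0, 0]] with rank 1, so corank 1. A Groebner basis of the Jacobian ideal J(f) in C{p,q} is {q^3, p}; counting standard monomials gives mu = 3. Corank 1: A-series; mu = 3 gives A_3.

Type A_{3}, Milnor number mu = 3.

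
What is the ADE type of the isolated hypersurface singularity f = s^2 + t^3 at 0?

A_2

The Hessian of f at 0 has rank 1. Corank 1: A-series; mu = 2 gives A_2.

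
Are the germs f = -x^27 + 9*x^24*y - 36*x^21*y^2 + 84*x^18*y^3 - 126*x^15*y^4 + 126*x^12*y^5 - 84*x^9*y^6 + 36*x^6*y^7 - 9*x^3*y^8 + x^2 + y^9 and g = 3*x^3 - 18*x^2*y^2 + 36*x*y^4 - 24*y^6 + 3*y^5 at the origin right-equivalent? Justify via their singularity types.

The Hessian of f at 0 is [[2, 0], [0, 0]] with rank 1, so corank 1. A Groebner basis of the Jacobian ideal J(f) in C{x,y} is {y^8, x}; counting standard monomials gives mu = 8. Corank 1: A-series; mu = 8 gives A_8. The Hessian of g at 0 is [[0, 0], [0, 0]] with rank 0, so corank 2. A Groebner basis of the Jacobian ideal J(g) in C{x,y} is {y^4, x^3, -x^2/4 + x*y^2}; counting standard monomials gives mu = 8. Corank 2; j^3 = 3*x^3 is a perfect cube, so E-series; the 5-jet and mu = 8 give E_8. f is A_8 but g is E_8, hence not right-equivalent.

No.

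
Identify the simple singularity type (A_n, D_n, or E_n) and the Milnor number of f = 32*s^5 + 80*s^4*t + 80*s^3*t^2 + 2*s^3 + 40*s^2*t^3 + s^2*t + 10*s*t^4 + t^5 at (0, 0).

Type D6, Milnor number mu = 6.

The Hessian of f at 0 has rank 0. Corank 2; j^3 = s^2*(2*s + t) has shape L^2 M (L != M), so D-series; mu = 6 gives D_6.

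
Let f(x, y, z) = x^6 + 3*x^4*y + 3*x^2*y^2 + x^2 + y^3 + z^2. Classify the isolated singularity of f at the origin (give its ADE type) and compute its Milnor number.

Type A_2, Milnor number mu = 2.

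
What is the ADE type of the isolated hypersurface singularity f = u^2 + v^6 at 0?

A5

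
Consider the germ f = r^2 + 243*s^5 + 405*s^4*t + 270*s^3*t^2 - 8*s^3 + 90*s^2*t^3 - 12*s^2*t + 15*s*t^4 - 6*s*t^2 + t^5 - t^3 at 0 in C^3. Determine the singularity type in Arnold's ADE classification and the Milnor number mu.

Type E8, Milnor number mu = 8.

The Hessian of f at 0 has rank 1. Corank 2; j^3 = -(2*s + t)^3 is a perfect cube, so E-series; the 5-jet and mu = 8 give E_8.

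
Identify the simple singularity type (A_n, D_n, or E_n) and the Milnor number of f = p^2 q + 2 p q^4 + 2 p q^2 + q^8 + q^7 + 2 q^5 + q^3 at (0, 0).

Type D9, Milnor number mu = 9.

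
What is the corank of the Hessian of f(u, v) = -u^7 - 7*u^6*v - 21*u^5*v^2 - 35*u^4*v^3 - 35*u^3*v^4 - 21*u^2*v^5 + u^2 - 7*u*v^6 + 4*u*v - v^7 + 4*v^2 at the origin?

Hessian at 0 has rank 1.

1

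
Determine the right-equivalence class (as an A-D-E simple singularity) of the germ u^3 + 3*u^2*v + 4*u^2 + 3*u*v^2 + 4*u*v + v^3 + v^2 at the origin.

A2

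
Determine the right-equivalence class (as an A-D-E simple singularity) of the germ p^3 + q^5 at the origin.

E_{8}

The Hessian of f at 0 has rank 0. Corank 2; j^3 = p^3 is a perfect cube, so E-series; the 5-jet and mu = 8 give E_8.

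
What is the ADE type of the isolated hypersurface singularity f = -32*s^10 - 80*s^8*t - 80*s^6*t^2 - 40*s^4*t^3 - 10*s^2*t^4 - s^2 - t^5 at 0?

The Hessian of f at 0 has rank 1. Corank 1: A-series; mu = 4 gives A_4.

A_{4}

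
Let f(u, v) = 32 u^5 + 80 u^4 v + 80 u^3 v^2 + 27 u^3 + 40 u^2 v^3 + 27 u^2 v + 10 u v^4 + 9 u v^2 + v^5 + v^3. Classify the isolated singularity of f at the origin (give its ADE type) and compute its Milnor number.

The Hessian of f at 0 is [[0, 0], [0, 0]] with rank 0, so corank 2. A Groebner basis of the Jacobian ideal J(f) in C{u,v} is {v^5, u*v^3 + 3*v^4/8, u^2 + 2*u*v/3 + v^2/9}; counting standard monomials gives mu = 8. Corank 2; j^3 = (3*u + v)^3 is a perfect cube, so E-series; the 5-jet and mu = 8 give E_8.

Type E_{8}, Milnor number mu = 8.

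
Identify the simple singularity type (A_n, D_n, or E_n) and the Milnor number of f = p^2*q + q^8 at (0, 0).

The Hessian of f at 0 has rank 0. Corank 2; j^3 = p^2*q has shape L^2 M (L != M), so D-series; mu = 9 gives D_9.

Type D_9, Milnor number mu = 9.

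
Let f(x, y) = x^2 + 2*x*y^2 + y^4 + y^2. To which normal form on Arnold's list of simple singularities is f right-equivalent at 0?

A_{1}

The Hessian of f at 0 is [[2, 0], [0, 2]] with rank 2, so corank 0. A Groebner basis of the Jacobian ideal J(f) in C{x,y} is {x, y}; counting standard monomials gives mu = 1. Corank 0: nondegenerate Morse point, so A_1.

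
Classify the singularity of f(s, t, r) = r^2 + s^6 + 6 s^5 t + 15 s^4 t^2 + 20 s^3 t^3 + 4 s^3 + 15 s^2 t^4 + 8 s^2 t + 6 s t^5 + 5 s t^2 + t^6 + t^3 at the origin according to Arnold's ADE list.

D_{7}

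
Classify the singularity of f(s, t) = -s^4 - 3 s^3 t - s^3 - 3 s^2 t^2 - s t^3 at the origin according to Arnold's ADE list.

The Hessian of f at 0 is [[0, 0], [0, 0]] with rank 0, so corank 2. A Groebner basis of the Jacobian ideal J(f) in C{s,t} is {3*s^2 + t^4 + t^3, s^3, s^2*t - s^2 - t^3/3, 2*s^2 + s*t^2 + 2*t^3/3}; counting standard monomials gives mu = 7. Corank 2; j^3 = -s^3 is a perfect cube, so E-series; the 4-jet and mu = 7 give E_7.

E_{7}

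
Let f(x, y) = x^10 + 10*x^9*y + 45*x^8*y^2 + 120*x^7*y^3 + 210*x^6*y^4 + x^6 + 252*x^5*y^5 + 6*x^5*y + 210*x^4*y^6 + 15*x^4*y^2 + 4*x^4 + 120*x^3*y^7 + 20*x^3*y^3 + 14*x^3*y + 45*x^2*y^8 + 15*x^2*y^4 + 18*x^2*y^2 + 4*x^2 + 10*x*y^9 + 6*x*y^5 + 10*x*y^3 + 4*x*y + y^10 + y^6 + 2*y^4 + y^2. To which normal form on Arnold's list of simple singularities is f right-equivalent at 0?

A9

The Hessian of f at 0 has rank 1. Corank 1: A-series; mu = 9 gives A_9.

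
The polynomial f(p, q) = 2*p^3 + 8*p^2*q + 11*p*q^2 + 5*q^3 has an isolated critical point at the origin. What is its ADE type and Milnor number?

Type D_4, Milnor number mu = 4.

The Hessian of f at 0 has rank 0. Corank 2; j^3 = (p + q)*(2*p^2 + 6*p*q + 5*q^2) splits into three distinct lines over C (the quadratic factor has nonzero discriminant), so D_4.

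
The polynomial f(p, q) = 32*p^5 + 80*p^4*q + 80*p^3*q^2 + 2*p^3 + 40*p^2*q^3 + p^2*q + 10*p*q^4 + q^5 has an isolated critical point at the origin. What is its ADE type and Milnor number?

Type D_6, Milnor number mu = 6.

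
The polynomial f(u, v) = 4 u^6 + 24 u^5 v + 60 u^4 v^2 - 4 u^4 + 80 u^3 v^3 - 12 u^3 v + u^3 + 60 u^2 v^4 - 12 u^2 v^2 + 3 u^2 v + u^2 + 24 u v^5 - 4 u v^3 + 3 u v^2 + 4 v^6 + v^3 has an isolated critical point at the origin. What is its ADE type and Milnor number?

Type A_{2}, Milnor number mu = 2.

The Hessian of f at 0 has rank 1. Corank 1: A-series; mu = 2 gives A_2.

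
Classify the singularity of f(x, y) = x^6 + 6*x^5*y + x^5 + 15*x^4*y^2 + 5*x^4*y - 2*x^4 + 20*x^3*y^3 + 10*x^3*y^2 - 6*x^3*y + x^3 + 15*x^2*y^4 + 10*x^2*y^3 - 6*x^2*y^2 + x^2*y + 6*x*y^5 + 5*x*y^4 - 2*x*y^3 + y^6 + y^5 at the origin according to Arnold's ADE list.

D7

The Hessian of f at 0 has rank 0. Corank 2; j^3 = x^2*(x + y) has shape L^2 M (L != M), so D-series; mu = 7 gives D_7.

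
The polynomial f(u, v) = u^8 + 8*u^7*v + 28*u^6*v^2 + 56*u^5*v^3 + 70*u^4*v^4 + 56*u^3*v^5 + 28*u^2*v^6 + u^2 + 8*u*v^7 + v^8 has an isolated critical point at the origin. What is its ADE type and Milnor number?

Type A_{7}, Milnor number mu = 7.

The Hessian of f at 0 has rank 1. Corank 1: A-series; mu = 7 gives A_7.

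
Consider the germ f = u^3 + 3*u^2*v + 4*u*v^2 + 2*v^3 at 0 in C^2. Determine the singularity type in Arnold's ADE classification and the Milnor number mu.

Type D_{4}, Milnor number mu = 4.

The Hessian of f at 0 has rank 0. Corank 2; j^3 = (u + v)*(u^2 + 2*u*v + 2*v^2) splits into three distinct lines over C (the quadratic factor has nonzero discriminant), so D_4.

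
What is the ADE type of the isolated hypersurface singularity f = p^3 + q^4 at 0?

The Hessian of f at 0 has rank 0. Corank 2; j^3 = p^3 is a perfect cube, so E-series; the 4-jet and mu = 6 give E_6.

E_6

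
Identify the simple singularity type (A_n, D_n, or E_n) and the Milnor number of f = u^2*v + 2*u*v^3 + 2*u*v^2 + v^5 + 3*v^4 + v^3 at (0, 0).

The Hessian of f at 0 has rank 0. Corank 2; j^3 = v*(u + v)^2 has shape L^2 M (L != M), so D-series; mu = 5 gives D_5.

Type D_{5}, Milnor number mu = 5.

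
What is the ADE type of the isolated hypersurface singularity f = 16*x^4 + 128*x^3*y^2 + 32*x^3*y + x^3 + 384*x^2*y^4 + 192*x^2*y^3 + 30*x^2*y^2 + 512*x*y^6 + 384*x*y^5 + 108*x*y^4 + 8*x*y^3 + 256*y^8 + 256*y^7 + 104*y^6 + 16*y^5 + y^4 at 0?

E6

The Hessian of f at 0 has rank 0. Corank 2; j^3 = x^3 is a perfect cube, so E-series; the 4-jet and mu = 6 give E_6.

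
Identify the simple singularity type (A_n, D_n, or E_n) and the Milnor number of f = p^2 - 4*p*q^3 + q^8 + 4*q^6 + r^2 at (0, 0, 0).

Type A_7, Milnor number mu = 7.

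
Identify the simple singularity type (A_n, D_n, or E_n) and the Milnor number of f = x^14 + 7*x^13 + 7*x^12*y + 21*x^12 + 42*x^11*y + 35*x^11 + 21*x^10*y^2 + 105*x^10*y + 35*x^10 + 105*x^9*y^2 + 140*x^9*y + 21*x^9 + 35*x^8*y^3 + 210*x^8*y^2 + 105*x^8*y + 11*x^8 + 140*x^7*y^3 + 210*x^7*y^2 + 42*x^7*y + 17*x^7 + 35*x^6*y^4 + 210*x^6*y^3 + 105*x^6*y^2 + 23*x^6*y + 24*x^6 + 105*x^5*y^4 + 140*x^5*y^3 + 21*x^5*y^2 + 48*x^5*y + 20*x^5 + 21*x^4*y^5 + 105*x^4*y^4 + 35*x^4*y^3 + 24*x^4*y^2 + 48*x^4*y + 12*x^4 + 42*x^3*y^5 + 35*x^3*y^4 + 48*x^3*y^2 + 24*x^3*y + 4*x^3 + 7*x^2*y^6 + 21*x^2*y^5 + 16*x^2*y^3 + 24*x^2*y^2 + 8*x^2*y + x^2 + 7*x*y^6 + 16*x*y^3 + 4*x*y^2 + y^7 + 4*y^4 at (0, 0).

Type A_{6}, Milnor number mu = 6.

The Hessian of f at 0 has rank 1. Corank 1: A-series; mu = 6 gives A_6.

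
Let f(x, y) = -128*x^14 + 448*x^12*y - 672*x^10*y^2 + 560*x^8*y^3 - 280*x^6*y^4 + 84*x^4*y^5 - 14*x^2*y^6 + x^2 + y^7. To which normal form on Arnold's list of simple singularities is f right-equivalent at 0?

The Hessian of f at 0 is [[2, 0], [0, 0]] with rank 1, so corank 1. A Groebner basis of the Jacobian ideal J(f) in C{x,y} is {y^6, x}; counting standard monomials gives mu = 6. Corank 1: A-series; mu = 6 gives A_6.

A_{6}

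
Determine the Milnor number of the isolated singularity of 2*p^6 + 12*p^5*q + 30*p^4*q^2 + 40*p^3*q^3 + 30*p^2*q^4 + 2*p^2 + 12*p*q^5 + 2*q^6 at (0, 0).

5

The Hessian of f at 0 has rank 1. Corank 1: A-series; mu = 5 gives A_5.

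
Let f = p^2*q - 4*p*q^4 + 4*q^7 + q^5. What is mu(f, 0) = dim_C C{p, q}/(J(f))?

6

The Hessian of f at 0 has rank 0. Corank 2; j^3 = p^2*q has shape L^2 M (L != M), so D-series; mu = 6 gives D_6.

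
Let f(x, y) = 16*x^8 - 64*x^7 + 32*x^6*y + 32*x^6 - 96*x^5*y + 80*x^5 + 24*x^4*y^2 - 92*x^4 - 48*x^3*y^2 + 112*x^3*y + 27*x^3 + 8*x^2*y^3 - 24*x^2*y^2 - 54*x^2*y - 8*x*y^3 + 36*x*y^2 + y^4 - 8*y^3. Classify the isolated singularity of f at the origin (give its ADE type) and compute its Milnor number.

Type E_6, Milnor number mu = 6.

The Hessian of f at 0 has rank 0. Corank 2; j^3 = (3*x - 2*y)^3 is a perfect cube, so E-series; the 4-jet and mu = 6 give E_6.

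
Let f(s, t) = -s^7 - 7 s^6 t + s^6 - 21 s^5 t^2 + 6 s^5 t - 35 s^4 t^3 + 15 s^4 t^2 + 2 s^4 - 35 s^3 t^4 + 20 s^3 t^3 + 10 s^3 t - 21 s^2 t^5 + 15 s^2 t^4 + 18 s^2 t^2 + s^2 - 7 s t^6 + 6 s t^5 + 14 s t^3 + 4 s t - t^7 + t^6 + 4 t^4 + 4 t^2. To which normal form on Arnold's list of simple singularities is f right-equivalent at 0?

A_6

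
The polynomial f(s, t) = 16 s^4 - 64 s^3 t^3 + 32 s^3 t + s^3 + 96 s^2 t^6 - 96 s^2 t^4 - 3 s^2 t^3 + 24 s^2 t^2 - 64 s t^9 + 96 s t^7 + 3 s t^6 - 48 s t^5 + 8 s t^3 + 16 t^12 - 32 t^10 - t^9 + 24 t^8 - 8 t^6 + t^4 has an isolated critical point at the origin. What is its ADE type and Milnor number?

The Hessian of f at 0 has rank 0. Corank 2; j^3 = s^3 is a perfect cube, so E-series; the 4-jet and mu = 6 give E_6.

Type E_{6}, Milnor number mu = 6.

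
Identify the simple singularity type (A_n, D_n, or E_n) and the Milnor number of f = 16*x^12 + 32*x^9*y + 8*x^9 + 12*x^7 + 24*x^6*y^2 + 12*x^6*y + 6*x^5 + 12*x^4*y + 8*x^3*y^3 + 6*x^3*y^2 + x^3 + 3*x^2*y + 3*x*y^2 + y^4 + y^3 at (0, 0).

Type E_6, Milnor number mu = 6.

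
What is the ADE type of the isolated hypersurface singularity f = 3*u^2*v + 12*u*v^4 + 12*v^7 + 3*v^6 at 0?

The Hessian of f at 0 has rank 0. Corank 2; j^3 = 3*u^2*v has shape L^2 M (L != M), so D-series; mu = 7 gives D_7.

D_7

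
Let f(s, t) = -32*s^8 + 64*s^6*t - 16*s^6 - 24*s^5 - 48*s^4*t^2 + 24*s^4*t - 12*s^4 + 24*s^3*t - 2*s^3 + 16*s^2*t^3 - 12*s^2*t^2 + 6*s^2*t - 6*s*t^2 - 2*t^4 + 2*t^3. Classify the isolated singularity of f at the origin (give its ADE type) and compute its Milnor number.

The Hessian of f at 0 has rank 0. Corank 2; j^3 = -2*(s - t)^3 is a perfect cube, so E-series; the 4-jet and mu = 6 give E_6.

Type E_{6}, Milnor number mu = 6.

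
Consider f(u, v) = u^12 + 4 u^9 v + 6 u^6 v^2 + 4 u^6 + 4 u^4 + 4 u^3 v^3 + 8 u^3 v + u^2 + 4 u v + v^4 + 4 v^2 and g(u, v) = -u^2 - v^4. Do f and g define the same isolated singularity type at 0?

Yes.

The Hessian of f at 0 is [[2, 4], [4, 8]] with rank 1, so corank 1. A Groebner basis of the Jacobian ideal J(f) in C{u,v} is {v^3, u + 2*v}; counting standard monomials gives mu = 3. Corank 1: A-series; mu = 3 gives A_3. The Hessian of g at 0 is [[-2, 0], [0, 0]] with rank 1, so corank 1. A Groebner basis of the Jacobian ideal J(g) in C{u,v} is {v^3, u}; counting standard monomials gives mu = 3. Corank 1: A-series; mu = 3 gives A_3. Both have type A_3, hence right-equivalent.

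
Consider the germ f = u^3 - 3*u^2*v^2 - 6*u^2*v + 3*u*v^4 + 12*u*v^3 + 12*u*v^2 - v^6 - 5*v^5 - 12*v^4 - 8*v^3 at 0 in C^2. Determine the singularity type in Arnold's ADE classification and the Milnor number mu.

Type E_8, Milnor number mu = 8.

The Hessian of f at 0 has rank 0. Corank 2; j^3 = (u - 2*v)^3 is a perfect cube, so E-series; the 5-jet and mu = 8 give E_8.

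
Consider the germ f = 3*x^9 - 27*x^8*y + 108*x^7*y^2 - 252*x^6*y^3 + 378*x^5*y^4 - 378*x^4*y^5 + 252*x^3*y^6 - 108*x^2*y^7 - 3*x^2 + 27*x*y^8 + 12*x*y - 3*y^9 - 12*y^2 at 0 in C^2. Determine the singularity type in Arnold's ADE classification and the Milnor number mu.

Type A8, Milnor number mu = 8.

The Hessian of f at 0 has rank 1. Corank 1: A-series; mu = 8 gives A_8.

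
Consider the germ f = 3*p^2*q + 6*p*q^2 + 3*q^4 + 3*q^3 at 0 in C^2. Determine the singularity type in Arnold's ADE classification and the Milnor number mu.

The Hessian of f at 0 is [[0, 0], [0, 0]] with rank 0, so corank 2. A Groebner basis of the Jacobian ideal J(f) in C{p,q} is {p^3 - p^2/4 + q^2/4, p^2/4 + q^3 - q^2/4, p*q + q^2}; counting standard monomials gives mu = 5. Corank 2; j^3 = 3*q*(p + q)^2 has shape L^2 M (L != M), so D-series; mu = 5 gives D_5.

Type D_{5}, Milnor number mu = 5.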